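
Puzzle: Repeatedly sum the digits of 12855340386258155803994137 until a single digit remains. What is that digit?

7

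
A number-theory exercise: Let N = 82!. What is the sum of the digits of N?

82! = 475364333701284174842138206989404946643813294067993328617160934076743994734899148613007131808479167119360000000000000000000
Sum of its 123 digits: 477.

477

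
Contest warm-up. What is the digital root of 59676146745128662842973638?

5+9+6+7+6+1+4+6+7+4+5+1+2+8+6+6+2+8+4+2+9+7+3+6+3+8 = 135
1+3+5 = 9

9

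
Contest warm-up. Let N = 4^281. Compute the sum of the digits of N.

4^281 = 15095849699286165408966218323953075563667684881665761713504825200982496649568595408344506900710635070165873500123055379599082338519699170530245737005730784174597581307904
Sum of its 170 digits: 781.

781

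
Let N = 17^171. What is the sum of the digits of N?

953

17^171 = 2551323654940013866246142445892453433710028730716116724650214178749501904570057469490488723766352573397549391603590287175213790680892018948425172090729956804687493575135739094278117506287959087961393778929050033
Sum of its 211 digits: 953.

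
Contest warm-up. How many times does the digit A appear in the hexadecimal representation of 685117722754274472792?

1

685117722754274472792 in base 16 is 2523EB1AEF8D16B358.
The digit A appears 1 time.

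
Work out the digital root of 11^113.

5

The digital root of n equals n mod 9 (or 9 when 9 | n), so we need 11^113 mod 9.
11^113 ≡ 5 (mod 9), so the digital root is 5.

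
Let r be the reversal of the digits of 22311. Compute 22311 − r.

Reverse of 22311 is 11322.
22311 − 11322 = 10989

10989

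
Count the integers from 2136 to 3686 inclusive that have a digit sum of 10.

The integers in [2136, 3686] that have a digit sum of 10: 2143, 2152, 2161, 2170, 2206, 2215, …, 3601, 3610.
67 qualify.

67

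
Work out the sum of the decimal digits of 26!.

81

26! = 403291461126605635584000000
Sum of its 27 digits: 81.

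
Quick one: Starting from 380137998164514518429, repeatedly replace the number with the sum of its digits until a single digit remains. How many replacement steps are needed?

380137998164514518429 → 98 → 17 → 8 (3 steps)

3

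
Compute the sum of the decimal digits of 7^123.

469

7^123 = 88523570369346801684435811372718127585670061114702144933569245260093253728999880981421881473709365496343
Sum of its 104 digits: 469.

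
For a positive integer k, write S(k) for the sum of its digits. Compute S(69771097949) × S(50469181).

S(69771097949) = 6+9+7+7+1+0+9+7+9+4+9 = 68.
S(50469181) = 5+0+4+6+9+1+8+1 = 34.
68 · 34 = 2312.

2312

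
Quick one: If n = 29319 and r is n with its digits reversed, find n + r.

120711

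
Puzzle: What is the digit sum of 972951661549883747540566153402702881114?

174

9+7+2+9+5+1+6+6+1+5+4+9+8+8+3+7+4+7+5+4+0+5+6+6+1+5+3+4+0+2+7+0+2+8+8+1+1+1+4 = 174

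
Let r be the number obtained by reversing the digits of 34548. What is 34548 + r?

119091

Reverse of 34548 is 84543.
34548 + 84543 = 119091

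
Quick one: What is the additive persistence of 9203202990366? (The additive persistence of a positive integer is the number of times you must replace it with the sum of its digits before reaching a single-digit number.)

9203202990366 → 51 → 6 (2 steps)

2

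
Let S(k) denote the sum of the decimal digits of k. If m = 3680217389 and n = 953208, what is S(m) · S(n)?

S(3680217389) = 3+6+8+0+2+1+7+3+8+9 = 47.
S(953208) = 9+5+3+2+0+8 = 27.
47 · 27 = 1269.

1269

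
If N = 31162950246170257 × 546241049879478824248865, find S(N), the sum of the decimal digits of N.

164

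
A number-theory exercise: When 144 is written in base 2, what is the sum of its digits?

2

144 in base 2 is 10010000.
Digit sum: 1+0+0+1+0+0+0+0 = 2.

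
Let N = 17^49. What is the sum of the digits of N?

17^49 = 1958831807773342257691221904789587637189069813834520650586897
Sum of its 61 digits: 305.

305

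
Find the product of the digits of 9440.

9×4×4×0 = 0

0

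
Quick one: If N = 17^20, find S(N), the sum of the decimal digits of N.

17^20 = 4064231406647572522401601
Sum of its 25 digits: 82.

82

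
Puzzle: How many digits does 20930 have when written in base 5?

7

20930 in base 5 is 1132210, which has 7 digits.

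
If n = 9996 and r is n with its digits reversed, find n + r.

Reverse of 9996 is 6999.
9996 + 6999 = 16995

16995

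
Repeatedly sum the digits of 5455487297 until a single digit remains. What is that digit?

2

5+4+5+5+4+8+7+2+9+7 = 56
5+6 = 11
1+1 = 2
(Equivalently, 5455487297 mod 9 = 2.)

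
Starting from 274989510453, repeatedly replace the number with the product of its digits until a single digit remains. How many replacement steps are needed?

274989510453 → 0 (1 step)

1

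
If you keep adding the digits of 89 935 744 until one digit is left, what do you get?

8+9+9+3+5+7+4+4 = 49
4+9 = 13
1+3 = 4

4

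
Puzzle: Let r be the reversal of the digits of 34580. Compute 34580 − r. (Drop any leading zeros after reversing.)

Reverse of 34580 is 8543.
34580 − 8543 = 26037

26037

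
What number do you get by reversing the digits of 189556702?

207655981

Reversing 189556702 gives 207655981.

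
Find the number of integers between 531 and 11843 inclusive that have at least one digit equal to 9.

3768

The integers in [531, 11843] that have at least one digit equal to 9: 539, 549, 559, 569, 579, 589, …, 11829, 11839.
3768 qualify.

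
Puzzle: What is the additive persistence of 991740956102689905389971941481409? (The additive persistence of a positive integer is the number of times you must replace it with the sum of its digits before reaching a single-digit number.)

3

991740956102689905389971941481409 → 167 → 14 → 5 (3 steps)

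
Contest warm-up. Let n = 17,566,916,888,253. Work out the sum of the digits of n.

75

1+7+5+6+6+9+1+6+8+8+8+2+5+3 = 75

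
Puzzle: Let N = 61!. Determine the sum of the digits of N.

315

61! = 507580213877224798800856812176625227226004528988036003099405939480985600000000000000
Sum of its 84 digits: 315.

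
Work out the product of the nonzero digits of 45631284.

23040

4×5×6×3×1×2×8×4 = 23040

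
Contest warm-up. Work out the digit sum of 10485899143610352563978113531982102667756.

1+0+4+8+5+8+9+9+1+4+3+6+1+0+3+5+2+5+6+3+9+7+8+1+1+3+5+3+1+9+8+2+1+0+2+6+6+7+7+5+6 = 180

180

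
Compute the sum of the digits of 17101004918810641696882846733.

1+7+1+0+1+0+0+4+9+1+8+8+1+0+6+4+1+6+9+6+8+8+2+8+4+6+7+3+3 = 122

122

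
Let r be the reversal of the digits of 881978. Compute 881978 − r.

2790

Reverse of 881978 is 879188.
881978 − 879188 = 2790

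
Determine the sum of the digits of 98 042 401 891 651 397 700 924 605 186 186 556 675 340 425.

192

9+8+0+4+2+4+0+1+8+9+1+6+5+1+3+9+7+7+0+0+9+2+4+6+0+5+1+8+6+1+8+6+5+5+6+6+7+5+3+4+0+4+2+5 = 192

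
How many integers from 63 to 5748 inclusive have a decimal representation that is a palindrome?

The integers in [63, 5748] that have a decimal representation that is a palindrome: 66, 77, 88, 99, 101, 111, …, 5555, 5665.
141 qualify.

141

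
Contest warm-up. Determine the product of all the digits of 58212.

5×8×2×1×2 = 160

160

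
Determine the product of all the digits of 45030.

4×5×0×3×0 = 0

0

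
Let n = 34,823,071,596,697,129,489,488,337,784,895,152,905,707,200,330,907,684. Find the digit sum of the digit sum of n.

First digit sum: 255.
2+5+5 = 12.

12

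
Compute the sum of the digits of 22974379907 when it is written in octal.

22974379907 in base 8 is 253130233603.
Digit sum: 2+5+3+1+3+0+2+3+3+6+0+3 = 31.

31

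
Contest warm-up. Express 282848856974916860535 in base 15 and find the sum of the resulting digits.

103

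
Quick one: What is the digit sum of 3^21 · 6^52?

3^21 · 6^52 = 304376675387525152609959056146020108433250014199808
Sum of its 51 digits: 207.

207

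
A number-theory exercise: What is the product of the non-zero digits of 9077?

9×7×7 = 441

441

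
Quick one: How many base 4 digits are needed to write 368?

5

368 in base 4 is 11300, which has 5 digits.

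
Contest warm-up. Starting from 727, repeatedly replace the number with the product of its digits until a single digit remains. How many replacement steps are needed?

727 → 98 → 72 → 14 → 4 (4 steps)

4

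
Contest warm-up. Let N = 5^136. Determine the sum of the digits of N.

409

5^136 = 114794370197489014450071927463109929474479058278524172022339033816251685493625700473785400390625
Sum of its 96 digits: 409.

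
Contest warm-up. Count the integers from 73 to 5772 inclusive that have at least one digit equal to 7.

The integers in [73, 5772] that have at least one digit equal to 7: 73, 74, 75, 76, 77, 78, …, 5771, 5772.
1551 qualify.

1551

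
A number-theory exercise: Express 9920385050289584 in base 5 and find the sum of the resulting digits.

48

9920385050289584 in base 5 is 40400241042040333231314.
Digit sum: 4+0+4+0+0+2+4+1+0+4+2+0+4+0+3+3+3+2+3+1+3+1+4 = 48.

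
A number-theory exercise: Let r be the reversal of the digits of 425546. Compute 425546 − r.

Reverse of 425546 is 645524.
425546 − 645524 = -219978

-219978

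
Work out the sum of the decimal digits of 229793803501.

2+2+9+7+9+3+8+0+3+5+0+1 = 49

49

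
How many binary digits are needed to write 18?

18 in base 2 is 10010, which has 5 digits.

5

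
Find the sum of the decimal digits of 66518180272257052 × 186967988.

95

66518180272257052 × 186967988 = 12436770330925193231251376
Sum of its 26 digits: 95.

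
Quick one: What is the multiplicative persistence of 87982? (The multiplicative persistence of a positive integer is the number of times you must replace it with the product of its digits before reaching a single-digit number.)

87982 → 8064 → 0 (2 steps)

2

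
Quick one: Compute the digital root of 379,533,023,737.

3+7+9+5+3+3+0+2+3+7+3+7 = 52
5+2 = 7

7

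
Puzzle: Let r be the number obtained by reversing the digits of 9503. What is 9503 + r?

12562

Reverse of 9503 is 3059.
9503 + 3059 = 12562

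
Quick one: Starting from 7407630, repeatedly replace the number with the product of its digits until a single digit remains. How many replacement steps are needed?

7407630 → 0 (1 step)

1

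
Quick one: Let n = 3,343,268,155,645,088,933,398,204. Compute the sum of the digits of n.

112

3+3+4+3+2+6+8+1+5+5+6+4+5+0+8+8+9+3+3+3+9+8+2+0+4 = 112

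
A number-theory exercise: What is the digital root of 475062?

6

4+7+5+0+6+2 = 24
2+4 = 6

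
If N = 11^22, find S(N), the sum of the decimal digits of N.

11^22 = 81402749386839761113321
Sum of its 23 digits: 97.

97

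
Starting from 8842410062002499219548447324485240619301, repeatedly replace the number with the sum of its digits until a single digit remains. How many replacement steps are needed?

3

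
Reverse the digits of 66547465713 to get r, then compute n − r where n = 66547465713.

Reverse of 66547465713 is 31756474566.
66547465713 − 31756474566 = 34790991147

34790991147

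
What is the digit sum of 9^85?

342

9^85 = 1290070078170102666248196035845070394933441741644993085810116441344597492642263849
Sum of its 82 digits: 342.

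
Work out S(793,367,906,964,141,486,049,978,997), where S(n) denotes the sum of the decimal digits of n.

155

7+9+3+3+6+7+9+0+6+9+6+4+1+4+1+4+8+6+0+4+9+9+7+8+9+9+7 = 155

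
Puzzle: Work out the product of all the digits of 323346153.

3×2×3×3×4×6×1×5×3 = 19440

19440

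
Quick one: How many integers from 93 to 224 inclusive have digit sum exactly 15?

6

The integers in [93, 224] that have digit sum exactly 15: 96, 159, 168, 177, 186, 195.
6 qualify.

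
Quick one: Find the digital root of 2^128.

4

The digital root of n equals n mod 9 (or 9 when 9 | n), so we need 2^128 mod 9.
2^128 ≡ 4 (mod 9), so the digital root is 4.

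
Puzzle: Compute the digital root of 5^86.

7

The digital root of n equals n mod 9 (or 9 when 9 | n), so we need 5^86 mod 9.
5^86 ≡ 7 (mod 9), so the digital root is 7.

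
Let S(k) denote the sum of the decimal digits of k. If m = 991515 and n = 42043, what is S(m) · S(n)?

S(991515) = 9+9+1+5+1+5 = 30.
S(42043) = 4+2+0+4+3 = 13.
30 · 13 = 390.

390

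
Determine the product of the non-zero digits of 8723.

8×7×2×3 = 336

336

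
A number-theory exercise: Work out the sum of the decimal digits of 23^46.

274

23^46 = 435993943892672664200353461405376235401663658494141675420261489
Sum of its 63 digits: 274.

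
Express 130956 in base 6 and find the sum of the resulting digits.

130956 in base 6 is 2450140.
Digit sum: 2+4+5+0+1+4+0 = 16.

16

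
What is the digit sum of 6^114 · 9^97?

765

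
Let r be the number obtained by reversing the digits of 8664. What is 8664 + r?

13332

Reverse of 8664 is 4668.
8664 + 4668 = 13332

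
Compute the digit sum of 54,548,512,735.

5+4+5+4+8+5+1+2+7+3+5 = 49

49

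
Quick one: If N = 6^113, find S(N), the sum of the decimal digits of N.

6^113 = 8532794636488733058832740489676687102871474765106158220600648717419444560622670122582016
Sum of its 88 digits: 387.

387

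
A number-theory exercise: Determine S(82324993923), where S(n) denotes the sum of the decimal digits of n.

54

8+2+3+2+4+9+9+3+9+2+3 = 54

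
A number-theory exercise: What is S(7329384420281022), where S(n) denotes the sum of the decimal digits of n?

57

7+3+2+9+3+8+4+4+2+0+2+8+1+0+2+2 = 57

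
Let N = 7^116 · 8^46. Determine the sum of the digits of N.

7^116 · 8^46 = 37455193347353265651242961358051604826146445691075950480822072802856854816274916033573415367621843086640611493641111803128901431301026873344
Sum of its 140 digits: 562.

562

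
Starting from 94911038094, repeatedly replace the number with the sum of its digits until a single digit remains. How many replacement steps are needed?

94911038094 → 48 → 12 → 3 (3 steps)

3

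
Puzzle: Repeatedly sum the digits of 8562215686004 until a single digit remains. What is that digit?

8+5+6+2+2+1+5+6+8+6+0+0+4 = 53
5+3 = 8

8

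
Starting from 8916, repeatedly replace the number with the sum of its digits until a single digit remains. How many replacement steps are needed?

2

8916 → 24 → 6 (2 steps)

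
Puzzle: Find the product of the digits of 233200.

0

2×3×3×2×0×0 = 0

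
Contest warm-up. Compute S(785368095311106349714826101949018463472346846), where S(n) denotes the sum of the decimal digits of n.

7+8+5+3+6+8+0+9+5+3+1+1+1+0+6+3+4+9+7+1+4+8+2+6+1+0+1+9+4+9+0+1+8+4+6+3+4+7+2+3+4+6+8+4+6 = 197

197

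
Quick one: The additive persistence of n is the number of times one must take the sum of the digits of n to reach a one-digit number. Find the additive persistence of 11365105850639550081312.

3

11365105850639550081312 → 78 → 15 → 6 (3 steps)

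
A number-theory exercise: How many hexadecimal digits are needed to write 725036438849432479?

15

725036438849432479 in base 16 is A0FD8CCBAD5AB9F, which has 15 digits.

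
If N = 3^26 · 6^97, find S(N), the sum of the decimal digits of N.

405

3^26 · 6^97 = 7688186500397082494980079546736430309104274191356712902347529695356762418521240967839744
Sum of its 88 digits: 405.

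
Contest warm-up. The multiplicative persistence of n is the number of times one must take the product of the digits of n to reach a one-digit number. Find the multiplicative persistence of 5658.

5658 → 1200 → 0 (2 steps)

2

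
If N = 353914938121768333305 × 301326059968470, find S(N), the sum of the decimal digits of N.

153

353914938121768333305 × 301326059968470 = 106643793868217314108583072750893350
Sum of its 36 digits: 153.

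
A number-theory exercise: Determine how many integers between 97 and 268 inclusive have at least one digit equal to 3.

The integers in [97, 268] that have at least one digit equal to 3: 103, 113, 123, 130, 131, 132, …, 253, 263.
35 qualify.

35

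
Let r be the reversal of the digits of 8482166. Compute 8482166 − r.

Reverse of 8482166 is 6612848.
8482166 − 6612848 = 1869318

1869318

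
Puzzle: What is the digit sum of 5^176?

5^176 = 1044048714879763924273647057481047608912186281291034647641381832875155719135597796355663380296618925058282911777496337890625
Sum of its 124 digits: 583.

583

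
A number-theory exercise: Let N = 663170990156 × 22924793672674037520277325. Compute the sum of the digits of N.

139

663170990156 × 22924793672674037520277325 = 15203058119029245222556608547965012700
Sum of its 38 digits: 139.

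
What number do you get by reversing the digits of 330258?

Reversing 330258 gives 852033.

852033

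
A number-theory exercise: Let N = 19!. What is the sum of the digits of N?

45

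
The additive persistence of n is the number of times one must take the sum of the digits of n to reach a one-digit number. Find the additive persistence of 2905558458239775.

2905558458239775 → 84 → 12 → 3 (3 steps)

3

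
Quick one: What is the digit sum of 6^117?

6^117 = 11058501848889398044247231674620986485321431295577581053898440737775600150566980478866292736
Sum of its 92 digits: 432.

432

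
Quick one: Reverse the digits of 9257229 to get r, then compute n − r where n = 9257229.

29700

Reverse of 9257229 is 9227529.
9257229 − 9227529 = 29700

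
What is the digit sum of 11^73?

308

11^73 = 10511531995000535984031884072175901907076711472855517023410896501859452159531
Sum of its 77 digits: 308.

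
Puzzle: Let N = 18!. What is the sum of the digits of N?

54

18! = 6402373705728000
Sum of its 16 digits: 54.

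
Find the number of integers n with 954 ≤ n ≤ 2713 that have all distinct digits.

877

The integers in [954, 2713] that have all distinct digits: 954, 956, 957, 958, 960, 961, …, 2710, 2713.
877 qualify.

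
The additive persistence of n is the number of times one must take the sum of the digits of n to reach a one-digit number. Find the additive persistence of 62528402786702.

62528402786702 → 59 → 14 → 5 (3 steps)

3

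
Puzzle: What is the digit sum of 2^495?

2^495 = 102293456496754433437912178025862473506770063938845774671352855253004181137646079840102190385184504910965208878986252219038039267058918532916516487168
Sum of its 150 digits: 665.

665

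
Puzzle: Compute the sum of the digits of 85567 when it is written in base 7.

85567 in base 7 is 504316.
Digit sum: 5+0+4+3+1+6 = 19.

19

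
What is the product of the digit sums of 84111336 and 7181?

459

S(84111336) = 8+4+1+1+1+3+3+6 = 27.
S(7181) = 7+1+8+1 = 17.
27 · 17 = 459.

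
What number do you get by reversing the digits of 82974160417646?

Reversing 82974160417646 gives 64671406147928.

64671406147928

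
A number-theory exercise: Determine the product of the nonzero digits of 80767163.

8×7×6×7×1×6×3 = 42336

42336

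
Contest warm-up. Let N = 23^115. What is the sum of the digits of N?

23^115 = 3969183177467130020062144761902429056940039548592734721876064813679185800078513186972349169831395054442088305706871071391437318076384915982550175875645977607
Sum of its 157 digits: 707.

707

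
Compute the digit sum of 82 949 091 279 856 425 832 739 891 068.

154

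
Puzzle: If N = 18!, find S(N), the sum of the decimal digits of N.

54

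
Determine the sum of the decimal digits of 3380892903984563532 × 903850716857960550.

162

3380892903984563532 × 903850716857960550 = 3055822474886439736739382231424662600
Sum of its 37 digits: 162.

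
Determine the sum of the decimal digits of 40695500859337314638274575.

4+0+6+9+5+5+0+0+8+5+9+3+3+7+3+1+4+6+3+8+2+7+4+5+7+5 = 119

119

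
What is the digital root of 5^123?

8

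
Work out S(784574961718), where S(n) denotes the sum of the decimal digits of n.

67

7+8+4+5+7+4+9+6+1+7+1+8 = 67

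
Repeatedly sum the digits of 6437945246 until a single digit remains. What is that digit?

6+4+3+7+9+4+5+2+4+6 = 50
5+0 = 5

5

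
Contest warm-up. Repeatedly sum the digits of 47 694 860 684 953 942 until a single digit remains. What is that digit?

4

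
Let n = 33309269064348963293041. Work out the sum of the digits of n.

97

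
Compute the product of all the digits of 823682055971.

0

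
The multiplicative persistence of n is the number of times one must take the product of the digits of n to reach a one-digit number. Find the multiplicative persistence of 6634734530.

6634734530 → 0 (1 step)

1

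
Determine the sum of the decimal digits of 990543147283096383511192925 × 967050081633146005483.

212

990543147283096383511192925 × 967050081633146005483 = 957904831441271724566157601915672151483920807775
Sum of its 48 digits: 212.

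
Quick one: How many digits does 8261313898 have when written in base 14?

9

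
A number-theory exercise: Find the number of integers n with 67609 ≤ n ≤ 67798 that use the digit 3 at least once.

The integers in [67609, 67798] that use the digit 3 at least once: 67613, 67623, 67630, 67631, 67632, 67633, …, 67783, 67793.
37 qualify.

37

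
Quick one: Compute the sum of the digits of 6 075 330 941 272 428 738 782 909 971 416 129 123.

162

6+0+7+5+3+3+0+9+4+1+2+7+2+4+2+8+7+3+8+7+8+2+9+0+9+9+7+1+4+1+6+1+2+9+1+2+3 = 162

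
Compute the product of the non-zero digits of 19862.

1×9×8×6×2 = 864

864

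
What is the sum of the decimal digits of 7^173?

652

7^173 = 159206546759608485923274778120636342403616085347080257879833463236155181343755646362855420540238773332911360089945870045888871765202856202297682407
Sum of its 147 digits: 652.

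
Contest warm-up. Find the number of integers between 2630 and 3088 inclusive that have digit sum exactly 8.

6

The integers in [2630, 3088] that have digit sum exactly 8: 3005, 3014, 3023, 3032, 3041, 3050.
6 qualify.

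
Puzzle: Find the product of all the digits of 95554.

9×5×5×5×4 = 4500

4500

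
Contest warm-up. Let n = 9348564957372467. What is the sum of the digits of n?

9+3+4+8+5+6+4+9+5+7+3+7+2+4+6+7 = 89

89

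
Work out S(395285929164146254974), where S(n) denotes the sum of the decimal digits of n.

105

3+9+5+2+8+5+9+2+9+1+6+4+1+4+6+2+5+4+9+7+4 = 105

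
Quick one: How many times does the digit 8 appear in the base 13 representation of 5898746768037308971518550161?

1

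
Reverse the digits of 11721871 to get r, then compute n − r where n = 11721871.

Reverse of 11721871 is 17812711.
11721871 − 17812711 = -6090840

-6090840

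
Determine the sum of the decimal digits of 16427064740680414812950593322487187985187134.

194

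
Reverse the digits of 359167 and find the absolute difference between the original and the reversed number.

402786

Reverse of 359167 is 761953.
|359167 − 761953| = 402786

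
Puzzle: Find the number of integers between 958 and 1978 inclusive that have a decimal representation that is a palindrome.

The integers in [958, 1978] that have a decimal representation that is a palindrome: 959, 969, 979, 989, 999, 1001, …, 1771, 1881.
14 qualify.

14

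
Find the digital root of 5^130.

4

The digital root of n equals n mod 9 (or 9 when 9 | n), so we need 5^130 mod 9.
5^130 ≡ 4 (mod 9), so the digital root is 4.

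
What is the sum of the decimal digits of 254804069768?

59

2+5+4+8+0+4+0+6+9+7+6+8 = 59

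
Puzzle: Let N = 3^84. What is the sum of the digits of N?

162

3^84 = 11972515182562019788602740026717047105681
Sum of its 41 digits: 162.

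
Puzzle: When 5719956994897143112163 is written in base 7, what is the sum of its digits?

5719956994897143112163 in base 7 is 41566541466423244651131230.
Digit sum: 4+1+5+6+6+5+4+1+4+6+6+4+2+3+2+4+4+6+5+1+1+3+1+2+3+0 = 89.

89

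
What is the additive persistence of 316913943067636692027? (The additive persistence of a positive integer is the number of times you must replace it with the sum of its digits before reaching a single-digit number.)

316913943067636692027 → 93 → 12 → 3 (3 steps)

3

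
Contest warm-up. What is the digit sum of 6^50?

6^50 = 808281277464764060643139600456536293376
Sum of its 39 digits: 171.

171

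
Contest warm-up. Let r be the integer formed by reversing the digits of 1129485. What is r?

5849211

Reversing 1129485 gives 5849211.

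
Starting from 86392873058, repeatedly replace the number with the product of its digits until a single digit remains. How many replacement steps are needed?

1

86392873058 → 0 (1 step)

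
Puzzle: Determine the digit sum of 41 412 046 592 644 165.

4+1+4+1+2+0+4+6+5+9+2+6+4+4+1+6+5 = 64

64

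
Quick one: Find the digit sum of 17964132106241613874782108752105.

1+7+9+6+4+1+3+2+1+0+6+2+4+1+6+1+3+8+7+4+7+8+2+1+0+8+7+5+2+1+0+5 = 122

122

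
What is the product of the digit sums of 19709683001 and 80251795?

1628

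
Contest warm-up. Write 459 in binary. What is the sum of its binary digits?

459 in base 2 is 111001011.
Digit sum: 1+1+1+0+0+1+0+1+1 = 6.

6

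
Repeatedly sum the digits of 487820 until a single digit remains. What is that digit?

2

4+8+7+8+2+0 = 29
2+9 = 11
1+1 = 2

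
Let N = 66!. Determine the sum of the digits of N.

66! = 544344939077443064003729240247842752644293064388798874532860126869671081148416000000000000000
Sum of its 93 digits: 351.

351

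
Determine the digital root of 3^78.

9

The digital root of n equals n mod 9 (or 9 when 9 | n), so we need 3^78 mod 9.
3^78 ≡ 0 (mod 9), so the digital root is 9.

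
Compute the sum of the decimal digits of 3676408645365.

3+6+7+6+4+0+8+6+4+5+3+6+5 = 63

63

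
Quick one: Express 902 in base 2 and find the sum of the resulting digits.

902 in base 2 is 1110000110.
Digit sum: 1+1+1+0+0+0+0+1+1+0 = 5.

5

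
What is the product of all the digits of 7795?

2205

7×7×9×5 = 2205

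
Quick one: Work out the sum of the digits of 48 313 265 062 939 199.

80

4+8+3+1+3+2+6+5+0+6+2+9+3+9+1+9+9 = 80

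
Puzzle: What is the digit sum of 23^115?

707

23^115 = 3969183177467130020062144761902429056940039548592734721876064813679185800078513186972349169831395054442088305706871071391437318076384915982550175875645977607
Sum of its 157 digits: 707.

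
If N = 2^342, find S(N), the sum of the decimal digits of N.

523

2^342 = 8958978968711216842229769122273777112486581988938598139599956403855167484720643781523509973086428463104
Sum of its 103 digits: 523.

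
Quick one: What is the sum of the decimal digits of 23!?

99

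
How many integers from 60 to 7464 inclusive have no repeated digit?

3971

The integers in [60, 7464] that have no repeated digit: 60, 61, 62, 63, 64, 65, …, 7462, 7463.
3971 qualify.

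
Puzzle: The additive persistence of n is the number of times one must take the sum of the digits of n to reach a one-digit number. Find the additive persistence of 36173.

2

36173 → 20 → 2 (2 steps)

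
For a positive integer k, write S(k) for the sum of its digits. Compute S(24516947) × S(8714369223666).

2394

S(24516947) = 2+4+5+1+6+9+4+7 = 38.
S(8714369223666) = 8+7+1+4+3+6+9+2+2+3+6+6+6 = 63.
38 · 63 = 2394.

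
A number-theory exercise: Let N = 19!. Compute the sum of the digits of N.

19! = 121645100408832000
Sum of its 18 digits: 45.

45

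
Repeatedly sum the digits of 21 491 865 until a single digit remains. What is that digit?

2+1+4+9+1+8+6+5 = 36
3+6 = 9

9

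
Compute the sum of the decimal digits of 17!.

63

17! = 355687428096000
Sum of its 15 digits: 63.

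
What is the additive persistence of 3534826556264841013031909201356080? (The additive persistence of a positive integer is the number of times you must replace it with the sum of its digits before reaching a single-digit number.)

2

3534826556264841013031909201356080 → 123 → 6 (2 steps)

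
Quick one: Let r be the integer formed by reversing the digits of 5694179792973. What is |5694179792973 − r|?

Reverse of 5694179792973 is 3792979714965.
|5694179792973 − 3792979714965| = 1901200078008

1901200078008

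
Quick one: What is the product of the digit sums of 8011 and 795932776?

550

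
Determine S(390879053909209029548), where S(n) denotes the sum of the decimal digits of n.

101

3+9+0+8+7+9+0+5+3+9+0+9+2+0+9+0+2+9+5+4+8 = 101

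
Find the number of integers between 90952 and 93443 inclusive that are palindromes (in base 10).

25

The integers in [90952, 93443] that are palindromes (in base 10): 91019, 91119, 91219, 91319, 91419, 91519, …, 93339, 93439.
25 qualify.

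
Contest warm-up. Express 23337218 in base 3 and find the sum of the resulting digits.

22

23337218 in base 3 is 1121220122122102.
Digit sum: 1+1+2+1+2+2+0+1+2+2+1+2+2+1+0+2 = 22.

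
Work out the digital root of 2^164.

The digital root of n equals n mod 9 (or 9 when 9 | n), so we need 2^164 mod 9.
2^164 ≡ 4 (mod 9), so the digital root is 4.

4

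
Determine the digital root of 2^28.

The digital root of n equals n mod 9 (or 9 when 9 | n), so we need 2^28 mod 9.
2^28 ≡ 7 (mod 9), so the digital root is 7.

7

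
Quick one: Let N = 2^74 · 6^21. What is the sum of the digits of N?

171

2^74 · 6^21 = 414377281761944748467650386509225263104
Sum of its 39 digits: 171.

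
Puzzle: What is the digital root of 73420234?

7

7+3+4+2+0+2+3+4 = 25
2+5 = 7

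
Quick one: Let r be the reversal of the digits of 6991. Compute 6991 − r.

4995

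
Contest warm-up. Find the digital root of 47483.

4+7+4+8+3 = 26
2+6 = 8

8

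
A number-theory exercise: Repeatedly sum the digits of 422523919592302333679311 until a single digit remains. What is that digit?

4

4+2+2+5+2+3+9+1+9+5+9+2+3+0+2+3+3+3+6+7+9+3+1+1 = 94
9+4 = 13
1+3 = 4
(Equivalently, 422523919592302333679311 mod 9 = 4.)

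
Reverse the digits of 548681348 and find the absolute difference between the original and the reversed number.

294505497

Reverse of 548681348 is 843186845.
|548681348 − 843186845| = 294505497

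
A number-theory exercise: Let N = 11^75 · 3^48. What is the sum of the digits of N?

432

11^75 · 3^48 = 101454569742122060646037436407054748911316588219664445198656255430467183119273252987062859811245086611
Sum of its 102 digits: 432.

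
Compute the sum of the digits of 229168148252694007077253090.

109

2+2+9+1+6+8+1+4+8+2+5+2+6+9+4+0+0+7+0+7+7+2+5+3+0+9+0 = 109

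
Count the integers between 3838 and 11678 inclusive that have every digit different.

The integers in [3838, 11678] that have every digit different: 3840, 3841, 3842, 3845, 3846, 3847, …, 10986, 10987.
3451 qualify.

3451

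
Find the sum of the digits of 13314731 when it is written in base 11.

31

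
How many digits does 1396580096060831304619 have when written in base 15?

18

1396580096060831304619 in base 15 is E294A1D6882262B2B4, which has 18 digits.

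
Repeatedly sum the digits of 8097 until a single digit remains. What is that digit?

6

8+0+9+7 = 24
2+4 = 6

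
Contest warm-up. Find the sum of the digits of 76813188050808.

63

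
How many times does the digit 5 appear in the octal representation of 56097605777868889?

56097605777868889 in base 8 is 3072307465110744131.
The digit 5 appears 1 time.

1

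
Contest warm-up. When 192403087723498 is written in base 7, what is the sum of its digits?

64

192403087723498 in base 7 is 55345443606363511.
Digit sum: 5+5+3+4+5+4+4+3+6+0+6+3+6+3+5+1+1 = 64.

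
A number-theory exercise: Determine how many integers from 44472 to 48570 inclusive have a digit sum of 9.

The integers in [44472, 48570] that have a digit sum of 9: 45000.
1 qualifies.

1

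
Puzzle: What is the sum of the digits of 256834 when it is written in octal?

25

256834 in base 8 is 765502.
Digit sum: 7+6+5+5+0+2 = 25.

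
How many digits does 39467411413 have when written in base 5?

39467411413 in base 5 is 1121312124131123, which has 16 digits.

16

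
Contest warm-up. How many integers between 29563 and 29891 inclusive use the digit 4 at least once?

The integers in [29563, 29891] that use the digit 4 at least once: 29564, 29574, 29584, 29594, 29604, 29614, …, 29874, 29884.
60 qualify.

60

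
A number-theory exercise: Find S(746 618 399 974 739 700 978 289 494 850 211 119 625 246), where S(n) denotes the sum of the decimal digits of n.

212

7+4+6+6+1+8+3+9+9+9+7+4+7+3+9+7+0+0+9+7+8+2+8+9+4+9+4+8+5+0+2+1+1+1+1+9+6+2+5+2+4+6 = 212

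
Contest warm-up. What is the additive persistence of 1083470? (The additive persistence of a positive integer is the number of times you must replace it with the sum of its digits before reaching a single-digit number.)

2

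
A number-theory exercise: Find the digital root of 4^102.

1

The digital root of n equals n mod 9 (or 9 when 9 | n), so we need 4^102 mod 9.
4^102 ≡ 1 (mod 9), so the digital root is 1.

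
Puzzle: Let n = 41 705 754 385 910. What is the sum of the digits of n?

59

4+1+7+0+5+7+5+4+3+8+5+9+1+0 = 59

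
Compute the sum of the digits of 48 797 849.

56

4+8+7+9+7+8+4+9 = 56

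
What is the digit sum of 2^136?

178

2^136 = 87112285931760246646623899502532662132736
Sum of its 41 digits: 178.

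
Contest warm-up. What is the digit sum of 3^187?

3^187 = 166599860176309800046026634524986233548179040667038295235391424284221259369213254148867387
Sum of its 90 digits: 396.

396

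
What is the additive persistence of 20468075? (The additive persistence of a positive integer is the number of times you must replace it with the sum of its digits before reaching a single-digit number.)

2

20468075 → 32 → 5 (2 steps)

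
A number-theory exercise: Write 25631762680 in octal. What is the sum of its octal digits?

48

25631762680 in base 8 is 276761324370.
Digit sum: 2+7+6+7+6+1+3+2+4+3+7+0 = 48.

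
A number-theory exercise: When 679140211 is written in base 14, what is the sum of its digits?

679140211 in base 14 is 662A8111.
Digit sum: 6+6+2+10+8+1+1+1 = 35.

35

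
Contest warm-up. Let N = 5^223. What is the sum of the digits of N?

5^223 = 741841230137484277146347052309527902673512955751558200490607811783516268019125871799462416544641687507267783827200231805409913476978545077145099639892578125
Sum of its 156 digits: 698.

698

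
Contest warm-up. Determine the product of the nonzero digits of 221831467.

2×2×1×8×3×1×4×6×7 = 16128

16128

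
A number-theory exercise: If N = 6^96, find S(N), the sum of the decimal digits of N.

342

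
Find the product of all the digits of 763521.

1260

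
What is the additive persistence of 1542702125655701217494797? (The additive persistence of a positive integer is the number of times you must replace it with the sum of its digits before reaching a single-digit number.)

2

1542702125655701217494797 → 103 → 4 (2 steps)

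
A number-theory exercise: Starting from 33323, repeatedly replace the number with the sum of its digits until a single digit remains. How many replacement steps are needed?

33323 → 14 → 5 (2 steps)

2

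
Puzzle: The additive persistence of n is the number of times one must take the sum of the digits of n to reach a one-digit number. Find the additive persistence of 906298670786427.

906298670786427 → 81 → 9 (2 steps)

2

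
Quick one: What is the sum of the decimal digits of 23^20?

115

23^20 = 1716155831334586342923895201
Sum of its 28 digits: 115.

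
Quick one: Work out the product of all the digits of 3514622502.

3×5×1×4×6×2×2×5×0×2 = 0

0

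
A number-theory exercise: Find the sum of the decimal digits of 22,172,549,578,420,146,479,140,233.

2+2+1+7+2+5+4+9+5+7+8+4+2+0+1+4+6+4+7+9+1+4+0+2+3+3 = 102

102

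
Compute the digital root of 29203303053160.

2+9+2+0+3+3+0+3+0+5+3+1+6+0 = 37
3+7 = 10
1+0 = 1

1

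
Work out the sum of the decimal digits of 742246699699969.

7+4+2+2+4+6+6+9+9+6+9+9+9+6+9 = 97

97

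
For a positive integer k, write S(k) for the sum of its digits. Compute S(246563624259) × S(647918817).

2754

S(246563624259) = 2+4+6+5+6+3+6+2+4+2+5+9 = 54.
S(647918817) = 6+4+7+9+1+8+8+1+7 = 51.
54 · 51 = 2754.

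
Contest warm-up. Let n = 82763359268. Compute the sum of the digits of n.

59

8+2+7+6+3+3+5+9+2+6+8 = 59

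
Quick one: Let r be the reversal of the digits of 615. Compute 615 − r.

99

Reverse of 615 is 516.
615 − 516 = 99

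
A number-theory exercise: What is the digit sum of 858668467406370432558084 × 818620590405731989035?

858668467406370432558084 × 818620590405731989035 = 702923687750987998461675676581364744488608940
Sum of its 45 digits: 243.

243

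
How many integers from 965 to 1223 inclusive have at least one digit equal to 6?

The integers in [965, 1223] that have at least one digit equal to 6: 965, 966, 967, 968, 969, 976, …, 1206, 1216.
48 qualify.

48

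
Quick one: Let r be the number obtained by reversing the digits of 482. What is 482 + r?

Reverse of 482 is 284.
482 + 284 = 766

766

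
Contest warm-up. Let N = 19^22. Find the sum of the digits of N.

19^22 = 13569980418174090907801371961
Sum of its 29 digits: 127.

127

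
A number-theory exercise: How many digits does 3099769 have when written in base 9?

3099769 in base 9 is 5744067, which has 7 digits.

7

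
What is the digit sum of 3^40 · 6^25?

180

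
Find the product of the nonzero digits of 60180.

48

6×1×8 = 48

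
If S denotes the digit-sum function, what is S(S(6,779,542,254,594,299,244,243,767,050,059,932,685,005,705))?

17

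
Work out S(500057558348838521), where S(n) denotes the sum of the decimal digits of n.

5+0+0+0+5+7+5+5+8+3+4+8+8+3+8+5+2+1 = 77

77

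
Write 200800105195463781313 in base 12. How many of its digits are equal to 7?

1

200800105195463781313 in base 12 is 76610380B4881126941.
The digit 7 appears 1 time.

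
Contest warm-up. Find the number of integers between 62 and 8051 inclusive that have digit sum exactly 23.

332

The integers in [62, 8051] that have digit sum exactly 23: 599, 689, 698, 779, 788, 797, …, 7961, 7970.
332 qualify.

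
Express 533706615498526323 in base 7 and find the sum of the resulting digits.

81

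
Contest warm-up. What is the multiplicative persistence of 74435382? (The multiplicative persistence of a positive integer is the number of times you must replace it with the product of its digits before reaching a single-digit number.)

2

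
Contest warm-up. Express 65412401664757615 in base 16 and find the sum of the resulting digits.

65412401664757615 in base 16 is E8643B95220F6F.
Digit sum: 14+8+6+4+3+11+9+5+2+2+0+15+6+15 = 100.

100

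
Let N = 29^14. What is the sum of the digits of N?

112

29^14 = 297558232675799463481
Sum of its 21 digits: 112.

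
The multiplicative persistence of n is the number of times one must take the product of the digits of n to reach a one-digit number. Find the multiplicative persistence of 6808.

6808 → 0 (1 step)

1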